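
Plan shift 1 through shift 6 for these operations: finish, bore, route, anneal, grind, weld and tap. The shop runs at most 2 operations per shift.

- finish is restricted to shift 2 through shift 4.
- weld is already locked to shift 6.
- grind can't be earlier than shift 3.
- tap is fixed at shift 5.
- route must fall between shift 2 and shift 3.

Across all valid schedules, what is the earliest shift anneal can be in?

shift 1

anneal at shift 1 is achievable: tap in shift 5; grind in shift 3; finish in shift 2; bore in shift 1; anneal in shift 1; weld in shift 6; route in shift 2.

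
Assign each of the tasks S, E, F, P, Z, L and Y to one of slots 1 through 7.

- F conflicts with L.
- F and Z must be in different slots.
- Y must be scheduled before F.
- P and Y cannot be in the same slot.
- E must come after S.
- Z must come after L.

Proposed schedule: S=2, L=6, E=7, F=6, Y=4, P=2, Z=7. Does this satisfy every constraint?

Invalid. F conflicts with L.

E must come after S — holds.
Y must be scheduled before F — holds.
Z must come after L — holds.
F conflicts with L — violated.
P and Y cannot be in the same slot — holds.
F and Z must be in different slots — holds.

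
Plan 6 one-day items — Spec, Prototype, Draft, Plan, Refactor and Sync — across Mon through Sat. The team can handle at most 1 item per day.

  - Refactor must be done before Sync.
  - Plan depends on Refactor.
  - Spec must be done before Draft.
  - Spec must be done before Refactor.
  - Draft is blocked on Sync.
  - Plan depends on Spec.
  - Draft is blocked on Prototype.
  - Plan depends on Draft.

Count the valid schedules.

4

Enumerating: Spec in Mon, Sync in Wed, Draft in Fri, Refactor in Tue, Plan in Sat, Prototype in Thu | Refactor -> Tue; Plan -> Sat; Spec -> Mon; Prototype -> Wed; Sync -> Thu; Draft -> Fri | Refactor=Wed, Sync=Thu, Spec=Mon, Draft=Fri, Plan=Sat, Prototype=Tue | Refactor in Wed; Prototype in Mon; Plan in Sat; Spec in Tue; Sync in Thu; Draft in Fri.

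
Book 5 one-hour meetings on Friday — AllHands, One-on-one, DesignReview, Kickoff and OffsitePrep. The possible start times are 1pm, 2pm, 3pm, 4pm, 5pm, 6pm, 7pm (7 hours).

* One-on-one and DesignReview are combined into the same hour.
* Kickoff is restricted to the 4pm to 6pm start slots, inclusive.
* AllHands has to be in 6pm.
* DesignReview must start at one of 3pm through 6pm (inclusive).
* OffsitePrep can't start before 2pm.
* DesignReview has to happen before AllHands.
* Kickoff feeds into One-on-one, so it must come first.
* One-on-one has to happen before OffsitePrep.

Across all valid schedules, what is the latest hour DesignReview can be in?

5pm

DesignReview is available from 3pm; DesignReview must be in the same hour as One-on-one, which can't be before 5pm, so DesignReview is at least 5pm; DesignReview's own window allows nothing later than 6pm; downstream work caps DesignReview at 5pm.
DesignReview at 5pm is achievable: OffsitePrep=6pm, DesignReview=5pm, AllHands=6pm, Kickoff=4pm, One-on-one=5pm.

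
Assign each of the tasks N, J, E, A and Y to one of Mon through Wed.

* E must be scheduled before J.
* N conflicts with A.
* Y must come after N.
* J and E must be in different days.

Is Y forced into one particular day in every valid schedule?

No

Y can be Tue (e.g. E in Mon, A in Tue, N in Mon, J in Tue, Y in Tue) or Wed (e.g. E -> Mon, Y -> Wed, J -> Tue, A -> Tue, N -> Mon).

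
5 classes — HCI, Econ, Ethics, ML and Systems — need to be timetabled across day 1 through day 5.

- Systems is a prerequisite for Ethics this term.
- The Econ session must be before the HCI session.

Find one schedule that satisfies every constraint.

Systems in day 1; ML in day 1; Ethics in day 2; Econ in day 1; HCI in day 2

Checking: Econ(day 1) before HCI(day 2); Systems(day 1) before Ethics(day 2).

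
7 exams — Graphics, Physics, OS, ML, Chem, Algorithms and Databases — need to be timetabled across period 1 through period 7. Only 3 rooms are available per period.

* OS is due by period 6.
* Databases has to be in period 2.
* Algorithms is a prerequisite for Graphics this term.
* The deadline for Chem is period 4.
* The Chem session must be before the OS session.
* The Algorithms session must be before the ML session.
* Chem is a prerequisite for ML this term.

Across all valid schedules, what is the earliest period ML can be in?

period 2

Precedence pushes ML to at least period 2.
ML at period 2 is achievable: Chem=period 1, Algorithms=period 1, Physics=period 1, Databases=period 2, ML=period 2, OS=period 2, Graphics=period 3.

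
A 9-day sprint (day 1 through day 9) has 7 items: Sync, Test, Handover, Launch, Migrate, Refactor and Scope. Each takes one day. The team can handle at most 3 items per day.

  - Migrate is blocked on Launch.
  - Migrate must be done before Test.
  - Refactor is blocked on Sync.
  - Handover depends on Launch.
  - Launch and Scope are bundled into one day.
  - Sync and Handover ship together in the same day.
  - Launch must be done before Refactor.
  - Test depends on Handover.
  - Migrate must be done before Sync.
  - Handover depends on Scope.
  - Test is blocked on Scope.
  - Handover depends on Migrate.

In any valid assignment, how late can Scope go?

Scope must be in the same day as Launch, which can't be after day 6, so Scope is at most day 6.
Scope at day 6 is achievable: Scope=day 6; Refactor=day 9; Handover=day 8; Migrate=day 7; Launch=day 6; Sync=day 8; Test=day 9.

day 6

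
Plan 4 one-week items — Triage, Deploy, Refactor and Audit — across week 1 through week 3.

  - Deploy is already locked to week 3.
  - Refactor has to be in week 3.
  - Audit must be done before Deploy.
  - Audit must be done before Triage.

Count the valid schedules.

Enumerating: Triage in week 2; Audit in week 1; Deploy in week 3; Refactor in week 3 | Refactor=week 3, Audit=week 1, Deploy=week 3, Triage=week 3 | Audit -> week 2; Deploy -> week 3; Refactor -> week 3; Triage -> week 3.

3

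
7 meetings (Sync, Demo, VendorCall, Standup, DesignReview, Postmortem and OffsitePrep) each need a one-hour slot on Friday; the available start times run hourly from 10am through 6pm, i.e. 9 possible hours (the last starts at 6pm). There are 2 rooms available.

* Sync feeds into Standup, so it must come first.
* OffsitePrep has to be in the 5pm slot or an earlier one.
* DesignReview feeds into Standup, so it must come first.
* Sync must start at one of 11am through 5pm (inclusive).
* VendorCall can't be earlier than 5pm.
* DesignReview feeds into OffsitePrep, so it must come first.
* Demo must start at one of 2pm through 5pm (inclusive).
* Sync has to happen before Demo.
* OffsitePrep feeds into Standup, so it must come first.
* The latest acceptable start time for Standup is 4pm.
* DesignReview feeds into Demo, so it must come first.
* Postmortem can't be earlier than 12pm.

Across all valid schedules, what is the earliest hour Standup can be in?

12pm

Precedence pushes Standup to at least 12pm; Standup's own window allows nothing later than 4pm.
Standup at 12pm is achievable: Standup in 12pm; OffsitePrep in 11am; Sync in 11am; DesignReview in 10am; Demo in 2pm; Postmortem in 12pm; VendorCall in 5pm.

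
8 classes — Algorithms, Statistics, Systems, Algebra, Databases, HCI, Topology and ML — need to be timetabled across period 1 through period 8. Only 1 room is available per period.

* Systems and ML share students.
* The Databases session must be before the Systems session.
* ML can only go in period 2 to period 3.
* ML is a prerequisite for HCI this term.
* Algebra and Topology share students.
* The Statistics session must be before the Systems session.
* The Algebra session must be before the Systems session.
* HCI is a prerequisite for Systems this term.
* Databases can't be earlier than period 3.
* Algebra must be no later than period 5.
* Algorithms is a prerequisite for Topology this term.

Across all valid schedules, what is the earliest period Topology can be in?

Precedence pushes Topology to at least period 2.
Topology at period 2 is achievable: Databases=period 5, Statistics=period 7, Algebra=period 4, Algorithms=period 1, Systems=period 8, Topology=period 2, HCI=period 6, ML=period 3.

period 2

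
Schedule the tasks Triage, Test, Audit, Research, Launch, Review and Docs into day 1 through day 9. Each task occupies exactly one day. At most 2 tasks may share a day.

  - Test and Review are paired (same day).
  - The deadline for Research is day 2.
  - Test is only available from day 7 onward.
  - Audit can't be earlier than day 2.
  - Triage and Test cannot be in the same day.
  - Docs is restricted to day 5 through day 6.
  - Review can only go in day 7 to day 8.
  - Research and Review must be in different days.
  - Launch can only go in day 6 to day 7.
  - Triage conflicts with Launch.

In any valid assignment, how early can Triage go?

day 1

Triage at day 1 is achievable: Launch in day 6, Test in day 7, Audit in day 2, Research in day 1, Triage in day 1, Docs in day 5, Review in day 7.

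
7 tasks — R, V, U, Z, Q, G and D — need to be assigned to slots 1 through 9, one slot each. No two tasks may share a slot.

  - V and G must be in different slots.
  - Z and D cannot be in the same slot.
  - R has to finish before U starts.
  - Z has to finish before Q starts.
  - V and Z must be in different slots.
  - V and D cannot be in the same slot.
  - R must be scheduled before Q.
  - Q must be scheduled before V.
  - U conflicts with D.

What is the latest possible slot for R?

Downstream work caps R at 7.
R at 6 is achievable: Z in 1; R in 6; D in 3; G in 2; V in 8; U in 9; Q in 7.
Nothing later works — the conflict and capacity constraints rule out every slot after 6.

6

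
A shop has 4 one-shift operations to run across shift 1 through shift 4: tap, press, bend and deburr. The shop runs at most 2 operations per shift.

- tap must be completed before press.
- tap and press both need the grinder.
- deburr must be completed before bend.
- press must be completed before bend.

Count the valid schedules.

11

Splitting on tap: it can be shift 1 (8), shift 2 (3). Listing each branch's schedules as (press, bend, deburr) by shift number:
tap=shift 1: (2,3,1) (2,3,2) (2,4,1) (2,4,2) (2,4,3) (3,4,1) (3,4,2) (3,4,3) — 8.
tap=shift 2: (3,4,1) (3,4,2) (3,4,3) — 3.
Summing: 8 + 3 = 11.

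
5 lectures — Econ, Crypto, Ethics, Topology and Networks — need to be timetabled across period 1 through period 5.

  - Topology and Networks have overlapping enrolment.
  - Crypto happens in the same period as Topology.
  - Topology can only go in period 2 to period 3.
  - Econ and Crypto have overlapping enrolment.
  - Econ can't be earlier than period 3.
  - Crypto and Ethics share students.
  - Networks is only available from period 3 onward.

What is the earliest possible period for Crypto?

period 2

Crypto must be in the same period as Topology, which can't be before period 2, so Crypto is at least period 2; Crypto must be in the same period as Topology, which can't be after period 3, so Crypto is at most period 3.
Crypto at period 2 is achievable: Networks in period 3; Topology in period 2; Crypto in period 2; Ethics in period 1; Econ in period 3.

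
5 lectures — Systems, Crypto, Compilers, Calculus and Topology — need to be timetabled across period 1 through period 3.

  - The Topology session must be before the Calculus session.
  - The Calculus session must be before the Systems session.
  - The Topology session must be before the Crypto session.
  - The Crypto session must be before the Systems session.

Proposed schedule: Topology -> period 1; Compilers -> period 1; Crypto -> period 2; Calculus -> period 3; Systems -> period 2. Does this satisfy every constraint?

No — it violates: The Calculus session must be before the Systems session

The Topology session must be before the Crypto session — holds.
The Topology session must be before the Calculus session — holds.
The Crypto session must be before the Systems session — violated.
The Calculus session must be before the Systems session — violated.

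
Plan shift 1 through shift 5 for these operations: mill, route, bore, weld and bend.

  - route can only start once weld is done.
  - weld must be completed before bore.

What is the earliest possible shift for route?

shift 2

Precedence pushes route to at least shift 2.
route at shift 2 is achievable: bore -> shift 2; route -> shift 2; mill -> shift 1; weld -> shift 1; bend -> shift 1.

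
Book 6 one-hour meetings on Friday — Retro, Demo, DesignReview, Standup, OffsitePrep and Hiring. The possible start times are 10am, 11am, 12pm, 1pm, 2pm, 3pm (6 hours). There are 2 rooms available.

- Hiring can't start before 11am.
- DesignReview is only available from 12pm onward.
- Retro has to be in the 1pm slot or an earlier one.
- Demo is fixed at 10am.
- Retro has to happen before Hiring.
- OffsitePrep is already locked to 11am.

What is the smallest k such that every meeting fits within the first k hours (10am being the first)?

3

The precedence chain requires at least 2 distinct hours.
With at most 2 per hour and 6 meetings, at least 3 hours are needed.
DesignReview can't be placed before 12pm — that is hour 3 counting from 10am — so the schedule must run through at least 3 hours.
3 works (last occupied hour: 12pm): for example Hiring=11am, Retro=10am, Demo=10am, DesignReview=12pm, Standup=12pm, OffsitePrep=11am.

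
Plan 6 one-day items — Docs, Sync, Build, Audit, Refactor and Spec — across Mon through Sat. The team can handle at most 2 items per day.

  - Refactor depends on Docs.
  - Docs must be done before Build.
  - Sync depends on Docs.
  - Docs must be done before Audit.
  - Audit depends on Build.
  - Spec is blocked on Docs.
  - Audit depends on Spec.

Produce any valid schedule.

Spec in Tue; Docs in Mon; Sync in Wed; Build in Tue; Refactor in Thu; Audit in Wed

Checking: Docs(Mon) before Spec(Tue); Docs(Mon) before Refactor(Thu); Docs(Mon) before Audit(Wed); Docs(Mon) before Sync(Wed); Spec(Tue) before Audit(Wed); Build(Tue) before Audit(Wed); Docs(Mon) before Build(Tue); max 2 per day (cap 2).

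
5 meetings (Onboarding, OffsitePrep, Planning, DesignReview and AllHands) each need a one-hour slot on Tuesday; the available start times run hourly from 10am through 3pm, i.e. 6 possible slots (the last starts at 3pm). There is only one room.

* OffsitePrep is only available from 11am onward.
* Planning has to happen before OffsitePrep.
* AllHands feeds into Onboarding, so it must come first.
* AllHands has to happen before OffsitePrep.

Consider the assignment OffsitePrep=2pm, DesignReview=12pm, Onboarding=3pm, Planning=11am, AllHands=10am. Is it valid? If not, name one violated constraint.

AllHands feeds into Onboarding, so it must come first — holds.
Planning has to happen before OffsitePrep — holds.
There is only one room — holds.
AllHands has to happen before OffsitePrep — holds.
OffsitePrep is only available from 11am onward — holds.

Yes, all constraints hold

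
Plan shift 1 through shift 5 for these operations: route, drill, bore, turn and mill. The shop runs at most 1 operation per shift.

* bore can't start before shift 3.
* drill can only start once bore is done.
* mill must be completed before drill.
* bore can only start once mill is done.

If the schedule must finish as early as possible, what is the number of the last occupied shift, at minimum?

The precedence chain requires at least 3 distinct shifts.
With at most 1 per shift and 5 operations, at least 5 shifts are needed.
Propagating the time windows through the other constraints, drill can't land before shift 4, so the schedule must run through at least shift 4.
5 works (last occupied shift: shift 5): for example route -> shift 2; mill -> shift 1; drill -> shift 4; bore -> shift 3; turn -> shift 5.

5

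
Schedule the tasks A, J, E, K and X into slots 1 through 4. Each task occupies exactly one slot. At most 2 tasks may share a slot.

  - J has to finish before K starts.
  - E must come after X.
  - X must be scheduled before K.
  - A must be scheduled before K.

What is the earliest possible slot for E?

2

Precedence pushes E to at least 2.
E at 2 is achievable: X=1, K=3, J=2, A=1, E=2.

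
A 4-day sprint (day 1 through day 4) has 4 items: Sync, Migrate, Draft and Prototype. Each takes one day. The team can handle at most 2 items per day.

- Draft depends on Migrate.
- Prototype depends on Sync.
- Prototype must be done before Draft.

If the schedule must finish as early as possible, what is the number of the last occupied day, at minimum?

The precedence chain requires at least 3 distinct days.
With at most 2 per day and 4 tasks, at least 2 days are needed.
3 works (last occupied day: day 3): for example Migrate -> day 1, Sync -> day 1, Draft -> day 3, Prototype -> day 2.

3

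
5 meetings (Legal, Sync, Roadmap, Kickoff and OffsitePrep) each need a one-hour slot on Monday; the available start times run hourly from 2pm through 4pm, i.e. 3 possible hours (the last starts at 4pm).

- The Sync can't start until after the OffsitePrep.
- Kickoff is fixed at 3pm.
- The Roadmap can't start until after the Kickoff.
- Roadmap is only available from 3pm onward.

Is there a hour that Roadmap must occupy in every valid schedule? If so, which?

4pm

Roadmap is available from 3pm; precedence pushes Roadmap to at least 4pm.
So Roadmap is pinned to 4pm.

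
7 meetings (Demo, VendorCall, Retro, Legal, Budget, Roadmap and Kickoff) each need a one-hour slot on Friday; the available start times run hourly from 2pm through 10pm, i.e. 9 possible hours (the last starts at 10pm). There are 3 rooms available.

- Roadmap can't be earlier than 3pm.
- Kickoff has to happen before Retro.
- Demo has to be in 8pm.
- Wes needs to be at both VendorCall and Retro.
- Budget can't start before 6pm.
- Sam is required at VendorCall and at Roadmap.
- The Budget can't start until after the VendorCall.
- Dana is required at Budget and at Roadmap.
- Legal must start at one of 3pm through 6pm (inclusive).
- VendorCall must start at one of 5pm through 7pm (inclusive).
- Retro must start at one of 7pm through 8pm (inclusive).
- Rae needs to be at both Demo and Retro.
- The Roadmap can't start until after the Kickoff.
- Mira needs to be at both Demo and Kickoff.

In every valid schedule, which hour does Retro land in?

7pm

Retro's window is 7pm–8pm.
Demo is fixed at 8pm, and Retro can't share a hour with Demo.
So Retro must be 7pm.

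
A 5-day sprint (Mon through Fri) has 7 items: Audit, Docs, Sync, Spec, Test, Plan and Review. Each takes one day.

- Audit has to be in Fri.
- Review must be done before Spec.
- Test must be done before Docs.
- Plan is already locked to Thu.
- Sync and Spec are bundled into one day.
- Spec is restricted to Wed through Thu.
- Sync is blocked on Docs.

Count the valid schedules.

11

Splitting on Docs: it can be Tue (5), Wed (6). Listing each branch's schedules as (Audit, Sync, Spec, Test, Plan, Review):
Docs=Tue: (Fri,Wed,Wed,Mon,Thu,Mon) (Fri,Wed,Wed,Mon,Thu,Tue) (Fri,Thu,Thu,Mon,Thu,Mon) (Fri,Thu,Thu,Mon,Thu,Tue) (Fri,Thu,Thu,Mon,Thu,Wed) — 5.
Docs=Wed: (Fri,Thu,Thu,Mon,Thu,Mon) (Fri,Thu,Thu,Mon,Thu,Tue) (Fri,Thu,Thu,Mon,Thu,Wed) (Fri,Thu,Thu,Tue,Thu,Mon) (Fri,Thu,Thu,Tue,Thu,Tue) (Fri,Thu,Thu,Tue,Thu,Wed) — 6.
Summing: 5 + 6 = 11.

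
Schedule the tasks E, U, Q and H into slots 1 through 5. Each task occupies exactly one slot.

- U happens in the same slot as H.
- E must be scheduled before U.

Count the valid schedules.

Splitting on E: it can be 1 (20), 2 (15), 3 (10), 4 (5). Listing each branch's schedules as (U, Q, H):
E=1: (2,1,2) (2,2,2) (2,3,2) (2,4,2) (2,5,2) (3,1,3) (3,2,3) (3,3,3) (3,4,3) (3,5,3) (4,1,4) (4,2,4) (4,3,4) (4,4,4) (4,5,4) (5,1,5) (5,2,5) (5,3,5) (5,4,5) (5,5,5) — 20.
E=2: (3,1,3) (3,2,3) (3,3,3) (3,4,3) (3,5,3) (4,1,4) (4,2,4) (4,3,4) (4,4,4) (4,5,4) (5,1,5) (5,2,5) (5,3,5) (5,4,5) (5,5,5) — 15.
E=3: (4,1,4) (4,2,4) (4,3,4) (4,4,4) (4,5,4) (5,1,5) (5,2,5) (5,3,5) (5,4,5) (5,5,5) — 10.
E=4: (5,1,5) (5,2,5) (5,3,5) (5,4,5) (5,5,5) — 5.
Summing: 20 + 15 + 10 + 5 = 50.

50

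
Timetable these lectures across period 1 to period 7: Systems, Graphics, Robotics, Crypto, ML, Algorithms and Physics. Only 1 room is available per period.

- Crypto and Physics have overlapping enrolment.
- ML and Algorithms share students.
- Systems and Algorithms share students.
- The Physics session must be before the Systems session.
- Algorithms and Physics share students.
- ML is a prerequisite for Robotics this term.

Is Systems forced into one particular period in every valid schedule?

No

Systems can be period 2 (e.g. ML -> period 3; Graphics -> period 5; Algorithms -> period 7; Systems -> period 2; Crypto -> period 6; Robotics -> period 4; Physics -> period 1) or period 3 (e.g. Systems -> period 3; Robotics -> period 4; Algorithms -> period 7; ML -> period 1; Crypto -> period 6; Graphics -> period 5; Physics -> period 2).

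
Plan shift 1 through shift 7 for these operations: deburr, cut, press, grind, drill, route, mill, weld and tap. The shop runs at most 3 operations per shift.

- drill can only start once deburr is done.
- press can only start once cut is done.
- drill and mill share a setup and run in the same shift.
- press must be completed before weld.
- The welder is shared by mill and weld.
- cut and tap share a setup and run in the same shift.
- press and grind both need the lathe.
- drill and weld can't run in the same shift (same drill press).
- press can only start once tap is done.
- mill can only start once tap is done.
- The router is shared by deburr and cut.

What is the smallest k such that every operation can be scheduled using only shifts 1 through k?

The precedence chain requires at least 3 distinct shifts.
With at most 3 per shift and 9 operations, at least 3 shifts are needed.
Could 3 shifts be enough, i.e. nothing placed later than shift 3? No: drill must come after deburr (at shift 1 or later) → {shift 2, shift 3}; deburr must come before drill (at shift 3 or earlier) → {shift 1, shift 2}; weld must come after press (at shift 1 or later) → {shift 2, shift 3}; press must come before weld (at shift 3 or earlier) → {shift 1, shift 2}; press must come after tap (at shift 1 or later) → {shift 2}; tap must come before press (at shift 2 or earlier) → {shift 1}; mill must come after tap (at shift 1 or later) → {shift 2, shift 3}; cut must come before press (at shift 2 or earlier) → {shift 1}; deburr can't share with cut (shift 1) → {shift 2}; drill must come after deburr (at shift 2 or later) → {shift 3}; weld must come after press (at shift 2 or later) → {shift 3}; mill must be in the same shift as drill (in {shift 3}) → {shift 3}; weld can't share with mill (shift 3) → nothing is left.
So 3 shifts is not enough.
4 works (last occupied shift: shift 4): for example weld -> shift 4; cut -> shift 1; drill -> shift 3; mill -> shift 3; route -> shift 2; deburr -> shift 2; tap -> shift 1; press -> shift 2; grind -> shift 1.

4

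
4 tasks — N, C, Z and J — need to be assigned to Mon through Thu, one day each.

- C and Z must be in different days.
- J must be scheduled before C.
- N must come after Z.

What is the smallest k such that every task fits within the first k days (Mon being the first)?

The precedence chain requires at least 2 distinct days.
2 works (last occupied day: Tue): for example N=Tue, C=Tue, J=Mon, Z=Mon.

2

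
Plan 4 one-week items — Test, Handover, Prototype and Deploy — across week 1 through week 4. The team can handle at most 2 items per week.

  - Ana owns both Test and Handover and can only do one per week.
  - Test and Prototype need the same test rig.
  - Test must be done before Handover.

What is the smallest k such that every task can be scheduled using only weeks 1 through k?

2 weeks

The precedence chain requires at least 2 distinct weeks.
With at most 2 per week and 4 tasks, at least 2 weeks are needed.
2 works (last occupied week: week 2): for example Test in week 1; Prototype in week 2; Deploy in week 1; Handover in week 2.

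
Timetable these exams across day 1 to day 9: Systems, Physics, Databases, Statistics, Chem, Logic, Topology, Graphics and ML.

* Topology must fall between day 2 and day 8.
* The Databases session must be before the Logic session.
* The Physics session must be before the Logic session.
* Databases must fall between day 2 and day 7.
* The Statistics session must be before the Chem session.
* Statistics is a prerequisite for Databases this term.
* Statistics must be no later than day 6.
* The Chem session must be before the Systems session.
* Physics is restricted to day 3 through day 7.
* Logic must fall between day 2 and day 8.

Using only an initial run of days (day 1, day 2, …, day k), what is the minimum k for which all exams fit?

The precedence chain requires at least 3 distinct days.
Propagating the time windows through the other constraints, Logic can't land before day 4, so the schedule must run through at least day 4.
4 works (last occupied day: day 4): for example Physics=day 3; Chem=day 2; Databases=day 2; Statistics=day 1; Topology=day 2; Logic=day 4; Systems=day 3; ML=day 1; Graphics=day 1.

4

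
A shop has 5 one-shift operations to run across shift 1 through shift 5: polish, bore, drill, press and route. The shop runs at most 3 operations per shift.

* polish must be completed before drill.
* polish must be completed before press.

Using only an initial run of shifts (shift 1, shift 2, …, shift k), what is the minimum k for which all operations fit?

The precedence chain requires at least 2 distinct shifts.
With at most 3 per shift and 5 operations, at least 2 shifts are needed.
2 works (last occupied shift: shift 2): for example route -> shift 1; press -> shift 2; polish -> shift 1; bore -> shift 1; drill -> shift 2.

2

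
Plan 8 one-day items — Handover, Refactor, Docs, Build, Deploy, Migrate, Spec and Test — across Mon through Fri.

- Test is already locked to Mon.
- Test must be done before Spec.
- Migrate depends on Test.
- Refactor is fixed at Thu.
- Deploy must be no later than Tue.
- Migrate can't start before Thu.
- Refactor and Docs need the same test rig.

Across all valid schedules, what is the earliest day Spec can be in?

Precedence pushes Spec to at least Tue.
Spec at Tue is achievable: Migrate in Thu, Spec in Tue, Docs in Mon, Test in Mon, Refactor in Thu, Handover in Mon, Build in Mon, Deploy in Mon.

Tue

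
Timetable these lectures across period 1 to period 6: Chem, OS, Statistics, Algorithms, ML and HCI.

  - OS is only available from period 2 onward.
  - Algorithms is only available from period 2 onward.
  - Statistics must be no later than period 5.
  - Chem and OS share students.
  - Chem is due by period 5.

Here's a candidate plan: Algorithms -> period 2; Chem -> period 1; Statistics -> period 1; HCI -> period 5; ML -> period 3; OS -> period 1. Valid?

OS is only available from period 2 onward — violated.
Chem and OS share students — violated.
Chem is due by period 5 — holds.
Statistics must be no later than period 5 — holds.
Algorithms is only available from period 2 onward — holds.

No — it violates: Chem and OS share students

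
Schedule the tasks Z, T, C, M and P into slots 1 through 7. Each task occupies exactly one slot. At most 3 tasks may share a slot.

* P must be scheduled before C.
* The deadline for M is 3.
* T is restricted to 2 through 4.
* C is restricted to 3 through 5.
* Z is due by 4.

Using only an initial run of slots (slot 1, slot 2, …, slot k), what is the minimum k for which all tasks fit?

3

The precedence chain requires at least 2 distinct slots.
With at most 3 per slot and 5 tasks, at least 2 slots are needed.
C can't be placed before 3, so the schedule must run through at least slot 3.
3 works (last occupied slot: 3): for example T in 2, M in 1, P in 1, Z in 1, C in 3.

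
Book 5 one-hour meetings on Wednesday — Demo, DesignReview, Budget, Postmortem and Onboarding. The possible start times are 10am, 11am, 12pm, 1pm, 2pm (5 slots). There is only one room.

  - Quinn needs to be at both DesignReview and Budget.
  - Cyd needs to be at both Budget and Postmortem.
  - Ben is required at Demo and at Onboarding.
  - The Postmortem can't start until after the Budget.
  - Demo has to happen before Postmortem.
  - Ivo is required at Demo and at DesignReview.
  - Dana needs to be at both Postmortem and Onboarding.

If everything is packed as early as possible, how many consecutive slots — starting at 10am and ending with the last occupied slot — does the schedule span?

The precedence chain requires at least 2 distinct slots.
With at most 1 per slot and 5 meetings, at least 5 slots are needed.
5 works (last occupied slot: 2pm): for example Onboarding in 2pm, DesignReview in 1pm, Budget in 11am, Demo in 10am, Postmortem in 12pm.

5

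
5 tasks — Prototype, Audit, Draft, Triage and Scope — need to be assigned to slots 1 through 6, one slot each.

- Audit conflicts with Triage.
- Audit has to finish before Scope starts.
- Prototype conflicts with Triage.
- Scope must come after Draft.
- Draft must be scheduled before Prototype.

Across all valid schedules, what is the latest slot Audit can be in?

5

Downstream work caps Audit at 5.
Audit at 5 is achievable: Prototype -> 2, Draft -> 1, Triage -> 1, Audit -> 5, Scope -> 6.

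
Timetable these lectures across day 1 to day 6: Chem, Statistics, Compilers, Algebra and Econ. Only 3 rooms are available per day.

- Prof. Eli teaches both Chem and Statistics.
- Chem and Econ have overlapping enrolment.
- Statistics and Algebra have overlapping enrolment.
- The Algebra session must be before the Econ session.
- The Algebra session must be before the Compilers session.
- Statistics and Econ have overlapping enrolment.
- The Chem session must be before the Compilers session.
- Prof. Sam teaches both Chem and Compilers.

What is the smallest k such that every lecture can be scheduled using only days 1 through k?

The precedence chain requires at least 2 distinct days.
With at most 3 per day and 5 lectures, at least 2 days are needed.
Could 2 days be enough, i.e. nothing placed later than day 2? No: Compilers must come after Algebra (at day 1 or later) → {day 2}; Algebra must come before Compilers (at day 2 or earlier) → {day 1}; Econ must come after Algebra (at day 1 or later) → {day 2}; Statistics can't share with Algebra (day 1) → {day 2}; Econ can't share with Statistics (day 2) → nothing is left.
So 2 days is not enough.
3 works (last occupied day: day 3): for example Algebra -> day 1, Chem -> day 1, Econ -> day 2, Compilers -> day 2, Statistics -> day 3.

3 days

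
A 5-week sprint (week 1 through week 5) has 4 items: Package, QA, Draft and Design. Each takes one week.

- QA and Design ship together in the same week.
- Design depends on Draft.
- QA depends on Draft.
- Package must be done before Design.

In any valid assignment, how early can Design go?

week 2

Precedence pushes Design to at least week 2.
Design at week 2 is achievable: QA=week 2; Draft=week 1; Package=week 1; Design=week 2.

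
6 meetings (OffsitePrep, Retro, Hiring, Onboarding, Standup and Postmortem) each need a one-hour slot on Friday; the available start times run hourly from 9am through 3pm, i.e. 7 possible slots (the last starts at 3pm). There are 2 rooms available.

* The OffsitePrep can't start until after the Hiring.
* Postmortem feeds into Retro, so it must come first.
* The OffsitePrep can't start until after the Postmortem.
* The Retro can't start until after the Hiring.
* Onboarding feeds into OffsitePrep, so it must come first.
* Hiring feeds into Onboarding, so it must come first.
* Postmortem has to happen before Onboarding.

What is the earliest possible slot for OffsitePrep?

Precedence pushes OffsitePrep to at least 11am.
OffsitePrep at 11am is achievable: Hiring in 9am, OffsitePrep in 11am, Postmortem in 9am, Retro in 10am, Onboarding in 10am, Standup in 11am.

11am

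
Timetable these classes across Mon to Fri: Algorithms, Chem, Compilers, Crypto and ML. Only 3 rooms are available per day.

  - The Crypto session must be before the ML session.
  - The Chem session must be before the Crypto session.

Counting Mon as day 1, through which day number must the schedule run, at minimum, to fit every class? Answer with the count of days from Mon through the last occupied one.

The precedence chain requires at least 3 distinct days.
With at most 3 per day and 5 classes, at least 2 days are needed.
3 works (last occupied day: Wed): for example Algorithms=Mon; Chem=Mon; Compilers=Mon; Crypto=Tue; ML=Wed.

3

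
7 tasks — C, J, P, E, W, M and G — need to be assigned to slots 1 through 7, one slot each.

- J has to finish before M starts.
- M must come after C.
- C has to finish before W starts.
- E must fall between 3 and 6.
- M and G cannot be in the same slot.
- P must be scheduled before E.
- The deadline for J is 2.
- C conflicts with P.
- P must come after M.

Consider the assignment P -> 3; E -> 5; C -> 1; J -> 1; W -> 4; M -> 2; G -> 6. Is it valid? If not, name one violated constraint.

P must come after M — holds.
The deadline for J is 2 — holds.
P must be scheduled before E — holds.
C has to finish before W starts — holds.
C conflicts with P — holds.
M and G cannot be in the same slot — holds.
J has to finish before M starts — holds.
E must fall between 3 and 6 — holds.
M must come after C — holds.

Valid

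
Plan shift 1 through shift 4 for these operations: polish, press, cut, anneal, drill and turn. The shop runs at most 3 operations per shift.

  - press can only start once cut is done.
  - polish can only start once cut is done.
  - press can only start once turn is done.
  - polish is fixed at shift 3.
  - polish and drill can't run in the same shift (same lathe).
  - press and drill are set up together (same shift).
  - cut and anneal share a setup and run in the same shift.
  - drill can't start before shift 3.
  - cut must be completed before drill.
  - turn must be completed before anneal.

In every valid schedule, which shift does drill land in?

shift 4

drill's window is shift 3–shift 4.
polish is fixed at shift 3, and drill can't share a shift with polish.
So drill must be shift 4.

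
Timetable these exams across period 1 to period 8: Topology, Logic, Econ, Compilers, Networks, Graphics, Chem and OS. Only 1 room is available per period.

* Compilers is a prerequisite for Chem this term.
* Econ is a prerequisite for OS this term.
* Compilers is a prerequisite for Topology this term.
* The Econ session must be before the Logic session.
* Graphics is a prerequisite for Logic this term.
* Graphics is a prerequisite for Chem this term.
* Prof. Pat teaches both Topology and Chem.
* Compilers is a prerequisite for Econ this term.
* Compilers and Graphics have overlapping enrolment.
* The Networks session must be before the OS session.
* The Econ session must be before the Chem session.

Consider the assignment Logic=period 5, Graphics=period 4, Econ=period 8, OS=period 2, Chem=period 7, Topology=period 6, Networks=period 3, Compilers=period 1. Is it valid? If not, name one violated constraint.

No. Econ is a prerequisite for OS this term is not satisfied.

Only 1 room is available per period — holds.
The Networks session must be before the OS session — violated.
Compilers is a prerequisite for Chem this term — holds.
The Econ session must be before the Logic session — violated.
The Econ session must be before the Chem session — violated.
Compilers is a prerequisite for Econ this term — holds.
Graphics is a prerequisite for Logic this term — holds.
Compilers and Graphics have overlapping enrolment — holds.
Graphics is a prerequisite for Chem this term — holds.
Econ is a prerequisite for OS this term — violated.
Prof. Pat teaches both Topology and Chem — holds.
Compilers is a prerequisite for Topology this term — holds.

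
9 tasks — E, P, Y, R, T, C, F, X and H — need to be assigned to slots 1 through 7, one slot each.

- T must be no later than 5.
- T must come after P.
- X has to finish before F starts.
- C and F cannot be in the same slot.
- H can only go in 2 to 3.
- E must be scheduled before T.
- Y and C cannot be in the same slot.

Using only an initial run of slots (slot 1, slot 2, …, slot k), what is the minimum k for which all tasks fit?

2 slots

The precedence chain requires at least 2 distinct slots.
2 works (last occupied slot: 2): for example T in 2, H in 2, Y in 2, P in 1, X in 1, F in 2, C in 1, E in 1, R in 1.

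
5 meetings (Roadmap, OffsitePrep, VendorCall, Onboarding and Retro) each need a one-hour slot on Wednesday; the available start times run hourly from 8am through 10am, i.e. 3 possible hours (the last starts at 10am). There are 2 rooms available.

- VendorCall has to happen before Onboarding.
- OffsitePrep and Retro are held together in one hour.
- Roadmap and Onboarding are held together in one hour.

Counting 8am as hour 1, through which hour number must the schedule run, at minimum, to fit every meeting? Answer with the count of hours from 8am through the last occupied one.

3 hours

The precedence chain requires at least 2 distinct hours.
With at most 2 per hour and 5 meetings, at least 3 hours are needed.
3 works (last occupied hour: 10am): for example Retro=10am, Onboarding=9am, Roadmap=9am, OffsitePrep=10am, VendorCall=8am.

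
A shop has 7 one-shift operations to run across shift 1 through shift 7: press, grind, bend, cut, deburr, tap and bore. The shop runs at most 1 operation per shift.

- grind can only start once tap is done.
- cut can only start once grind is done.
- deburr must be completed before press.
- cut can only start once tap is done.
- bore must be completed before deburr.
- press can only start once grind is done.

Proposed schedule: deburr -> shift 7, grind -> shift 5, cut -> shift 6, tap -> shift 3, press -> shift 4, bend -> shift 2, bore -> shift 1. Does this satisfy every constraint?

deburr must be completed before press — violated.
grind can only start once tap is done — holds.
bore must be completed before deburr — holds.
cut can only start once tap is done — holds.
cut can only start once grind is done — holds.
The shop runs at most 1 operation per shift — holds.
press can only start once grind is done — violated.

No — it violates: deburr must be completed before press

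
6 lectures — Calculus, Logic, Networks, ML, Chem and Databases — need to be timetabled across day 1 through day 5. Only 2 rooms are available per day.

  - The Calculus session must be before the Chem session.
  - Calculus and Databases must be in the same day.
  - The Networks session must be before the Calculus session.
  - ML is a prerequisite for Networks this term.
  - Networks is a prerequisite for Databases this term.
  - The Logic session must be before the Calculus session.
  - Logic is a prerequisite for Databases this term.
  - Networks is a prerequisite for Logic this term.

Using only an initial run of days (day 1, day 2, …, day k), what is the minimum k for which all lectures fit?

5

The precedence chain requires at least 5 distinct days.
With at most 2 per day and 6 lectures, at least 3 days are needed.
5 works (last occupied day: day 5): for example Calculus in day 4; ML in day 1; Networks in day 2; Databases in day 4; Logic in day 3; Chem in day 5.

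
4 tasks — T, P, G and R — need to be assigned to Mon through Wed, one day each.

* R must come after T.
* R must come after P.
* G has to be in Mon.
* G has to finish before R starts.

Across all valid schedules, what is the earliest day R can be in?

Precedence pushes R to at least Tue.
R at Tue is achievable: T -> Mon; R -> Tue; G -> Mon; P -> Mon.

Tue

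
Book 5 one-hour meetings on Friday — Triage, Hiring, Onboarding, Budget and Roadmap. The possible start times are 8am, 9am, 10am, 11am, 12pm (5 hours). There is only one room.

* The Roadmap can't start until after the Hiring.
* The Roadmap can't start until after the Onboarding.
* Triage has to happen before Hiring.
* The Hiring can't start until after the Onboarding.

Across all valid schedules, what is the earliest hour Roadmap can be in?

11am

Precedence pushes Roadmap to at least 10am.
Roadmap at 11am is achievable: Hiring -> 10am; Roadmap -> 11am; Budget -> 12pm; Triage -> 9am; Onboarding -> 8am.
Nothing earlier works — the capacity limit rule out every hour before 11am.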